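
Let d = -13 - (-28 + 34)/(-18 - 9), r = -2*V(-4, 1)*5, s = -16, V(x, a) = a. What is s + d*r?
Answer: 1006/9 ≈ 111.78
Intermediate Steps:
r = -10 (r = -2*1*5 = -2*5 = -10)
d = -115/9 (d = -13 - 6/(-27) = -13 - 6*(-1)/27 = -13 - 1*(-2/9) = -13 + 2/9 = -115/9 ≈ -12.778)
s + d*r = -16 - 115/9*(-10) = -16 + 1150/9 = 1006/9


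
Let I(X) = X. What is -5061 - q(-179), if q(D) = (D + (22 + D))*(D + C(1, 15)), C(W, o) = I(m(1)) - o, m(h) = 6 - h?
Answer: -68565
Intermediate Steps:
C(W, o) = 5 - o (C(W, o) = (6 - 1*1) - o = (6 - 1) - o = 5 - o)
q(D) = (-10 + D)*(22 + 2*D) (q(D) = (D + (22 + D))*(D + (5 - 1*15)) = (22 + 2*D)*(D + (5 - 15)) = (22 + 2*D)*(D - 10) = (22 + 2*D)*(-10 + D) = (-10 + D)*(22 + 2*D))
-5061 - q(-179) = -5061 - (-220 + 2*(-179) + 2*(-179)²) = -5061 - (-220 - 358 + 2*32041) = -5061 - (-220 - 358 + 64082) = -5061 - 1*63504 = -5061 - 63504 = -68565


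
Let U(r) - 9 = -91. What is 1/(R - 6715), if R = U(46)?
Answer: -1/6797 ≈ -0.00014712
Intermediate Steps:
U(r) = -82 (U(r) = 9 - 91 = -82)
R = -82
1/(R - 6715) = 1/(-82 - 6715) = 1/(-6797) = -1/6797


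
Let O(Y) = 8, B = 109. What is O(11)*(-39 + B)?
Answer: 560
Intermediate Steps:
O(11)*(-39 + B) = 8*(-39 + 109) = 8*70 = 560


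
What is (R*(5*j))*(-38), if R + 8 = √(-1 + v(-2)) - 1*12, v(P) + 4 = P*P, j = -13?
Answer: -49400 + 2470*I ≈ -49400.0 + 2470.0*I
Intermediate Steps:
v(P) = -4 + P² (v(P) = -4 + P*P = -4 + P²)
R = -20 + I (R = -8 + (√(-1 + (-4 + (-2)²)) - 1*12) = -8 + (√(-1 + (-4 + 4)) - 12) = -8 + (√(-1 + 0) - 12) = -8 + (√(-1) - 12) = -8 + (I - 12) = -8 + (-12 + I) = -20 + I ≈ -20.0 + 1.0*I)
(R*(5*j))*(-38) = ((-20 + I)*(5*(-13)))*(-38) = ((-20 + I)*(-65))*(-38) = (1300 - 65*I)*(-38) = -49400 + 2470*I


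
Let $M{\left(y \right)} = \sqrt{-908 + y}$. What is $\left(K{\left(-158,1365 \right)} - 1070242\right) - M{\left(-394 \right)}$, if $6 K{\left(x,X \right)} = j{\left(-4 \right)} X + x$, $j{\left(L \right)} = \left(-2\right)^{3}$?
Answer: $- \frac{3216265}{3} - i \sqrt{1302} \approx -1.0721 \cdot 10^{6} - 36.083 i$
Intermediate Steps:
$j{\left(L \right)} = -8$
$K{\left(x,X \right)} = - \frac{4 X}{3} + \frac{x}{6}$ ($K{\left(x,X \right)} = \frac{- 8 X + x}{6} = \frac{x - 8 X}{6} = - \frac{4 X}{3} + \frac{x}{6}$)
$\left(K{\left(-158,1365 \right)} - 1070242\right) - M{\left(-394 \right)} = \left(\left(\left(- \frac{4}{3}\right) 1365 + \frac{1}{6} \left(-158\right)\right) - 1070242\right) - \sqrt{-908 - 394} = \left(\left(-1820 - \frac{79}{3}\right) - 1070242\right) - \sqrt{-1302} = \left(- \frac{5539}{3} - 1070242\right) - i \sqrt{1302} = - \frac{3216265}{3} - i \sqrt{1302}$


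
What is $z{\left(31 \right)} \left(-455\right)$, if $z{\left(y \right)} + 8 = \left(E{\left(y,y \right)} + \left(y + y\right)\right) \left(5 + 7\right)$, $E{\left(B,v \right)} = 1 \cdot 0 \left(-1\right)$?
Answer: $-334880$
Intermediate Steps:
$E{\left(B,v \right)} = 0$ ($E{\left(B,v \right)} = 0 \left(-1\right) = 0$)
$z{\left(y \right)} = -8 + 24 y$ ($z{\left(y \right)} = -8 + \left(0 + \left(y + y\right)\right) \left(5 + 7\right) = -8 + \left(0 + 2 y\right) 12 = -8 + 2 y 12 = -8 + 24 y$)
$z{\left(31 \right)} \left(-455\right) = \left(-8 + 24 \cdot 31\right) \left(-455\right) = \left(-8 + 744\right) \left(-455\right) = 736 \left(-455\right) = -334880$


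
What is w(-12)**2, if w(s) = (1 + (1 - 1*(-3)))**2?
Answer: 625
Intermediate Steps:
w(s) = 25 (w(s) = (1 + (1 + 3))**2 = (1 + 4)**2 = 5**2 = 25)
w(-12)**2 = 25**2 = 625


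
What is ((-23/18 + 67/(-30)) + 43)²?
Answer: 3157729/2025 ≈ 1559.4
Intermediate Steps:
((-23/18 + 67/(-30)) + 43)² = ((-23*1/18 + 67*(-1/30)) + 43)² = ((-23/18 - 67/30) + 43)² = (-158/45 + 43)² = (1777/45)² = 3157729/2025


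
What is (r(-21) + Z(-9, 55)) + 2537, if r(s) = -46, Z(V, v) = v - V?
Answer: 2555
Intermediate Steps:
(r(-21) + Z(-9, 55)) + 2537 = (-46 + (55 - 1*(-9))) + 2537 = (-46 + (55 + 9)) + 2537 = (-46 + 64) + 2537 = 18 + 2537 = 2555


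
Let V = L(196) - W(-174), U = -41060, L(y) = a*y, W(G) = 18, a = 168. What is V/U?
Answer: -3291/4106 ≈ -0.80151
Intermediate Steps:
L(y) = 168*y
V = 32910 (V = 168*196 - 1*18 = 32928 - 18 = 32910)
V/U = 32910/(-41060) = 32910*(-1/41060) = -3291/4106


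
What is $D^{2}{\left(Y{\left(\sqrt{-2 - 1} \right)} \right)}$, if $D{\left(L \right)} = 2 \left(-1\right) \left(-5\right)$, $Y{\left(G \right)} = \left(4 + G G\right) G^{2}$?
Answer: $100$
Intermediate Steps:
$Y{\left(G \right)} = G^{2} \left(4 + G^{2}\right)$ ($Y{\left(G \right)} = \left(4 + G^{2}\right) G^{2} = G^{2} \left(4 + G^{2}\right)$)
$D{\left(L \right)} = 10$ ($D{\left(L \right)} = \left(-2\right) \left(-5\right) = 10$)
$D^{2}{\left(Y{\left(\sqrt{-2 - 1} \right)} \right)} = 10^{2} = 100$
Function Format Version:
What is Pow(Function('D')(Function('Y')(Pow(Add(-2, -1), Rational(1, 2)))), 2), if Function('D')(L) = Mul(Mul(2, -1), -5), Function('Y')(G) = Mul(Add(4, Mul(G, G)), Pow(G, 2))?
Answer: 100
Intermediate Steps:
Function('Y')(G) = Mul(Pow(G, 2), Add(4, Pow(G, 2))) (Function('Y')(G) = Mul(Add(4, Pow(G, 2)), Pow(G, 2)) = Mul(Pow(G, 2), Add(4, Pow(G, 2))))
Function('D')(L) = 10 (Function('D')(L) = Mul(-2, -5) = 10)
Pow(Function('D')(Function('Y')(Pow(Add(-2, -1), Rational(1, 2)))), 2) = Pow(10, 2) = 100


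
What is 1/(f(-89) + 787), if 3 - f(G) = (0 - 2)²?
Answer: 1/786 ≈ 0.0012723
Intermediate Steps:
f(G) = -1 (f(G) = 3 - (0 - 2)² = 3 - 1*(-2)² = 3 - 1*4 = 3 - 4 = -1)
1/(f(-89) + 787) = 1/(-1 + 787) = 1/786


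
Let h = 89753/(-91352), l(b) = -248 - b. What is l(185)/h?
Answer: 39555416/89753 ≈ 440.71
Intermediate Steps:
h = -89753/91352 (h = 89753*(-1/91352) = -89753/91352 ≈ -0.98250)
l(185)/h = (-248 - 1*185)/(-89753/91352) = (-248 - 185)*(-91352/89753) = -433*(-91352/89753) = 39555416/89753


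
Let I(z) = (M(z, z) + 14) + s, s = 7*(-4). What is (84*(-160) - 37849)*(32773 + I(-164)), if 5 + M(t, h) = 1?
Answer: -1679971195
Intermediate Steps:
M(t, h) = -4 (M(t, h) = -5 + 1 = -4)
s = -28
I(z) = -18 (I(z) = (-4 + 14) - 28 = 10 - 28 = -18)
(84*(-160) - 37849)*(32773 + I(-164)) = (84*(-160) - 37849)*(32773 - 18) = (-13440 - 37849)*32755 = -51289*32755 = -1679971195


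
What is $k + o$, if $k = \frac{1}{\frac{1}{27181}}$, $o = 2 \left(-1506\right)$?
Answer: $24169$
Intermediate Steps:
$o = -3012$
$k = 27181$ ($k = \frac{1}{\frac{1}{27181}} = 27181$)
$k + o = 27181 - 3012 = 24169$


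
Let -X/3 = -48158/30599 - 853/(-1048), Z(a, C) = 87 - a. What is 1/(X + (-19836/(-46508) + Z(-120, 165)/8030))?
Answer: 136090889663960/371802835453149 ≈ 0.36603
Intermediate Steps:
X = 73105911/32067752 (X = -3*(-48158/30599 - 853/(-1048)) = -3*(-48158*1/30599 - 853*(-1/1048)) = -3*(-48158/30599 + 853/1048) = -3*(-24368637/32067752) = 73105911/32067752 ≈ 2.2797)
1/(X + (-19836/(-46508) + Z(-120, 165)/8030)) = 1/(73105911/32067752 + (-19836/(-46508) + (87 - 1*(-120))/8030)) = 1/(73105911/32067752 + (-19836*(-1/46508) + (87 + 120)*(1/8030))) = 1/(73105911/32067752 + (4959/11627 + 207*(1/8030))) = 1/(73105911/32067752 + (4959/11627 + 207/8030)) = 1/(73105911/32067752 + 3838869/8487710) = 1/(371802835453149/136090889663960) = 136090889663960/371802835453149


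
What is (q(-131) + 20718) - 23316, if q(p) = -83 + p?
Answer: -2812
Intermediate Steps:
(q(-131) + 20718) - 23316 = ((-83 - 131) + 20718) - 23316 = (-214 + 20718) - 23316 = 20504 - 23316 = -2812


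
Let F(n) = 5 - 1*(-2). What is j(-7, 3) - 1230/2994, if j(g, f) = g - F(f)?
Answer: -7191/499 ≈ -14.411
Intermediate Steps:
F(n) = 7 (F(n) = 5 + 2 = 7)
j(g, f) = -7 + g (j(g, f) = g - 1*7 = g - 7 = -7 + g)
j(-7, 3) - 1230/2994 = (-7 - 7) - 1230/2994 = -14 - 1230/2994 = -14 - 1*205/499 = -14 - 205/499 = -7191/499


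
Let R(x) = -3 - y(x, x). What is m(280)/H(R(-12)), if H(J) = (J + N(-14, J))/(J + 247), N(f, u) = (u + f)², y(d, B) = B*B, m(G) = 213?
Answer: 10650/12887 ≈ 0.82641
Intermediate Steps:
y(d, B) = B²
N(f, u) = (f + u)²
R(x) = -3 - x²
H(J) = (J + (-14 + J)²)/(247 + J) (H(J) = (J + (-14 + J)²)/(J + 247) = (J + (-14 + J)²)/(247 + J))
m(280)/H(R(-12)) = 213/((((-3 - 1*(-12)²) + (-14 + (-3 - 1*(-12)²))²)/(247 + (-3 - 1*(-12)²)))) = 213/((((-3 - 1*144) + (-14 + (-3 - 1*144))²)/(247 + (-3 - 1*144)))) = 213/((((-3 - 144) + (-14 + (-3 - 144))²)/(247 + (-3 - 144)))) = 213/(((-147 + (-14 - 147)²)/(247 - 147))) = 213/(((-147 + (-161)²)/100)) = 213/(((-147 + 25921)/100)) = 213/(((1/100)*25774)) = 213/(12887/50) = 213*(50/12887) = 10650/12887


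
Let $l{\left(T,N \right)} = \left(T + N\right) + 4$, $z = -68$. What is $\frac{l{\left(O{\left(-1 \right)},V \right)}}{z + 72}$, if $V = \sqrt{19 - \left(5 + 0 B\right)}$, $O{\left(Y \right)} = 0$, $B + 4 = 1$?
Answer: $1 + \frac{\sqrt{14}}{4} \approx 1.9354$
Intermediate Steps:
$B = -3$ ($B = -4 + 1 = -3$)
$V = \sqrt{14}$ ($V = \sqrt{19 + \left(0 \left(-3\right) - 5\right)} = \sqrt{19 + \left(0 - 5\right)} = \sqrt{19 - 5} = \sqrt{14} \approx 3.7417$)
$l{\left(T,N \right)} = 4 + N + T$ ($l{\left(T,N \right)} = \left(N + T\right) + 4 = 4 + N + T$)
$\frac{l{\left(O{\left(-1 \right)},V \right)}}{z + 72} = \frac{4 + \sqrt{14} + 0}{-68 + 72} = \frac{4 + \sqrt{14}}{4} = 1 + \frac{\sqrt{14}}{4}$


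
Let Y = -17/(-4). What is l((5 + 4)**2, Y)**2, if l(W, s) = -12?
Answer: 144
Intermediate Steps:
Y = 17/4 (Y = -17*(-1/4) = 17/4 ≈ 4.2500)
l((5 + 4)**2, Y)**2 = (-12)**2 = 144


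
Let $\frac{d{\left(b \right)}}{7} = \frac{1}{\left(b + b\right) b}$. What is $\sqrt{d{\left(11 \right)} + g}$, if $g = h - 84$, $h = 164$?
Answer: $\frac{\sqrt{38734}}{22} \approx 8.9459$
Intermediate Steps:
$d{\left(b \right)} = \frac{7}{2 b^{2}}$ ($d{\left(b \right)} = 7 \frac{1}{\left(b + b\right) b} = 7 \frac{1}{2 b b} = 7 \frac{\frac{1}{2} \frac{1}{b}}{b} = 7 \frac{1}{2 b^{2}} = \frac{7}{2 b^{2}}$)
$g = 80$ ($g = 164 - 84 = 80$)
$\sqrt{d{\left(11 \right)} + g} = \sqrt{\frac{7}{2 \cdot 121} + 80} = \sqrt{\frac{7}{2} \cdot \frac{1}{121} + 80} = \sqrt{\frac{7}{242} + 80} = \sqrt{\frac{19367}{242}} = \frac{\sqrt{38734}}{22}$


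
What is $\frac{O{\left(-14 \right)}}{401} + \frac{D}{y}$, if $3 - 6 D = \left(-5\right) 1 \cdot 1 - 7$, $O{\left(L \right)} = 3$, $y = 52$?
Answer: $\frac{2317}{41704} \approx 0.055558$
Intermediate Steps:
$D = \frac{5}{2}$ ($D = \frac{1}{2} - \frac{\left(-5\right) 1 \cdot 1 - 7}{6} = \frac{1}{2} - \frac{\left(-5\right) 1 - 7}{6} = \frac{1}{2} - \frac{-5 - 7}{6} = \frac{1}{2} - -2 = \frac{1}{2} + 2 = \frac{5}{2} \approx 2.5$)
$\frac{O{\left(-14 \right)}}{401} + \frac{D}{y} = \frac{3}{401} + \frac{5}{2 \cdot 52} = 3 \cdot \frac{1}{401} + \frac{5}{2} \cdot \frac{1}{52} = \frac{3}{401} + \frac{5}{104} = \frac{2317}{41704}$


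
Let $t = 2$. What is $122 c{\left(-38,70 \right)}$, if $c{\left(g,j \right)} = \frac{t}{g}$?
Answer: $- \frac{122}{19} \approx -6.4211$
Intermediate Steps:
$c{\left(g,j \right)} = \frac{2}{g}$
$122 c{\left(-38,70 \right)} = 122 \frac{2}{-38} = 122 \cdot 2 \left(- \frac{1}{38}\right) = 122 \left(- \frac{1}{19}\right) = - \frac{122}{19}$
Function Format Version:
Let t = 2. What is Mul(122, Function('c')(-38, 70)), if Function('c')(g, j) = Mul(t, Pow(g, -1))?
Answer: Rational(-122, 19) ≈ -6.4211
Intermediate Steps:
Function('c')(g, j) = Mul(2, Pow(g, -1))
Mul(122, Function('c')(-38, 70)) = Mul(122, Mul(2, Pow(-38, -1))) = Mul(122, Mul(2, Rational(-1, 38))) = Mul(122, Rational(-1, 19)) = Rational(-122, 19)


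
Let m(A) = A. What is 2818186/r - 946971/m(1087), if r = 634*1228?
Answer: -367101398905/423143012 ≈ -867.56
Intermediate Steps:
r = 778552
2818186/r - 946971/m(1087) = 2818186/778552 - 946971/1087 = 2818186*(1/778552) - 946971*1/1087 = 1409093/389276 - 946971/1087 = -367101398905/423143012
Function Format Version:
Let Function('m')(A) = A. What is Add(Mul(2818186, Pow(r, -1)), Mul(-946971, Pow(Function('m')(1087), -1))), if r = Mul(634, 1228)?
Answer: Rational(-367101398905, 423143012) ≈ -867.56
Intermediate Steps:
r = 778552
Add(Mul(2818186, Pow(r, -1)), Mul(-946971, Pow(Function('m')(1087), -1))) = Add(Mul(2818186, Pow(778552, -1)), Mul(-946971, Pow(1087, -1))) = Add(Mul(2818186, Rational(1, 778552)), Mul(-946971, Rational(1, 1087))) = Add(Rational(1409093, 389276), Rational(-946971, 1087)) = Rational(-367101398905, 423143012)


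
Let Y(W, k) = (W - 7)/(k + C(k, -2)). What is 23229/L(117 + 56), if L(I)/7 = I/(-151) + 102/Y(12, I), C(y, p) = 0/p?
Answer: 197055/209503 ≈ 0.94058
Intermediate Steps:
C(y, p) = 0
Y(W, k) = (-7 + W)/k (Y(W, k) = (W - 7)/(k + 0) = (-7 + W)/k)
L(I) = 107779*I/755 (L(I) = 7*(I/(-151) + 102/(((-7 + 12)/I))) = 7*(I*(-1/151) + 102/((5/I))) = 7*(-I/151 + 102/((5/I))) = 7*(-I/151 + 102*(I/5)) = 7*(-I/151 + 102*I/5) = 7*(15397*I/755) = 107779*I/755)
23229/L(117 + 56) = 23229/((107779*(117 + 56)/755)) = 23229/(((107779/755)*173)) = 23229/(18645767/755) = 23229*(755/18645767) = 197055/209503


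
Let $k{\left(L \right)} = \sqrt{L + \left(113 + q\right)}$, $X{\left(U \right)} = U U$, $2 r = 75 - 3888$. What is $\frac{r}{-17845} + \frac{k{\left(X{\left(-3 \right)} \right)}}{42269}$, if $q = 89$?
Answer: $\frac{3813}{35690} + \frac{\sqrt{211}}{42269} \approx 0.10718$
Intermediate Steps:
$r = - \frac{3813}{2}$ ($r = \frac{75 - 3888}{2} = \frac{1}{2} \left(-3813\right) = - \frac{3813}{2} \approx -1906.5$)
$X{\left(U \right)} = U^{2}$
$k{\left(L \right)} = \sqrt{202 + L}$ ($k{\left(L \right)} = \sqrt{L + \left(113 + 89\right)} = \sqrt{L + 202} = \sqrt{202 + L}$)
$\frac{r}{-17845} + \frac{k{\left(X{\left(-3 \right)} \right)}}{42269} = - \frac{3813}{2 \left(-17845\right)} + \frac{\sqrt{202 + \left(-3\right)^{2}}}{42269} = \left(- \frac{3813}{2}\right) \left(- \frac{1}{17845}\right) + \sqrt{202 + 9} \cdot \frac{1}{42269} = \frac{3813}{35690} + \sqrt{211} \cdot \frac{1}{42269} = \frac{3813}{35690} + \frac{\sqrt{211}}{42269}$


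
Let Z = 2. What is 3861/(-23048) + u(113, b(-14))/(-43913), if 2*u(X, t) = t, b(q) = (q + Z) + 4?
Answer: -169455901/1012106824 ≈ -0.16743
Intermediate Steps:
b(q) = 6 + q (b(q) = (q + 2) + 4 = (2 + q) + 4 = 6 + q)
u(X, t) = t/2
3861/(-23048) + u(113, b(-14))/(-43913) = 3861/(-23048) + ((6 - 14)/2)/(-43913) = 3861*(-1/23048) + ((½)*(-8))*(-1/43913) = -3861/23048 - 4*(-1/43913) = -3861/23048 + 4/43913 = -169455901/1012106824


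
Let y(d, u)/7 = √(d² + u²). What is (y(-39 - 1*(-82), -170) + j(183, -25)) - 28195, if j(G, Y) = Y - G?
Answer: -28403 + 7*√30749 ≈ -27176.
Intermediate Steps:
y(d, u) = 7*√(d² + u²)
(y(-39 - 1*(-82), -170) + j(183, -25)) - 28195 = (7*√((-39 - 1*(-82))² + (-170)²) + (-25 - 1*183)) - 28195 = (7*√((-39 + 82)² + 28900) + (-25 - 183)) - 28195 = (7*√(43² + 28900) - 208) - 28195 = (7*√(1849 + 28900) - 208) - 28195 = (7*√30749 - 208) - 28195 = (-208 + 7*√30749) - 28195 = -28403 + 7*√30749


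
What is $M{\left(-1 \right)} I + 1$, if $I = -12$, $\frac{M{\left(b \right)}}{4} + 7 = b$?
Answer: $385$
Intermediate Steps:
$M{\left(b \right)} = -28 + 4 b$
$M{\left(-1 \right)} I + 1 = \left(-28 + 4 \left(-1\right)\right) \left(-12\right) + 1 = \left(-28 - 4\right) \left(-12\right) + 1 = \left(-32\right) \left(-12\right) + 1 = 384 + 1 = 385$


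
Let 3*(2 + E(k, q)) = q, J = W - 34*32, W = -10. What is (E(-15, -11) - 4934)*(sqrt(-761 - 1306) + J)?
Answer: 5423754 - 14819*I*sqrt(2067)/3 ≈ 5.4238e+6 - 2.2458e+5*I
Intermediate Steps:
J = -1098 (J = -10 - 34*32 = -10 - 1088 = -1098)
E(k, q) = -2 + q/3
(E(-15, -11) - 4934)*(sqrt(-761 - 1306) + J) = ((-2 + (1/3)*(-11)) - 4934)*(sqrt(-761 - 1306) - 1098) = ((-2 - 11/3) - 4934)*(sqrt(-2067) - 1098) = (-17/3 - 4934)*(I*sqrt(2067) - 1098) = -14819*(-1098 + I*sqrt(2067))/3 = 5423754 - 14819*I*sqrt(2067)/3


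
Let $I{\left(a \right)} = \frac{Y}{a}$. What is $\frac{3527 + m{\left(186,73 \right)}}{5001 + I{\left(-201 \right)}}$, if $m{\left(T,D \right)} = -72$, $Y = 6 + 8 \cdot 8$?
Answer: $\frac{694455}{1005131} \approx 0.69091$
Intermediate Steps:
$Y = 70$ ($Y = 6 + 64 = 70$)
$I{\left(a \right)} = \frac{70}{a}$
$\frac{3527 + m{\left(186,73 \right)}}{5001 + I{\left(-201 \right)}} = \frac{3527 - 72}{5001 + \frac{70}{-201}} = \frac{3455}{5001 + 70 \left(- \frac{1}{201}\right)} = \frac{3455}{5001 - \frac{70}{201}} = \frac{3455}{\frac{1005131}{201}} = 3455 \cdot \frac{201}{1005131} = \frac{694455}{1005131}$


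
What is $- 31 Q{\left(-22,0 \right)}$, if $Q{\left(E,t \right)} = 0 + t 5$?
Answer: $0$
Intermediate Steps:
$Q{\left(E,t \right)} = 5 t$ ($Q{\left(E,t \right)} = 0 + 5 t = 5 t$)
$- 31 Q{\left(-22,0 \right)} = - 31 \cdot 5 \cdot 0 = \left(-31\right) 0 = 0$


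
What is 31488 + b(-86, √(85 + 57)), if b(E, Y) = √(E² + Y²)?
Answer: 31488 + √7538 ≈ 31575.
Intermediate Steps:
31488 + b(-86, √(85 + 57)) = 31488 + √((-86)² + (√(85 + 57))²) = 31488 + √(7396 + (√142)²) = 31488 + √(7396 + 142) = 31488 + √7538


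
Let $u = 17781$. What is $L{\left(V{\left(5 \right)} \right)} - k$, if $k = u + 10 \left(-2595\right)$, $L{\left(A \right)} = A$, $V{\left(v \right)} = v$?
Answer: $8174$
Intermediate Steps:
$k = -8169$ ($k = 17781 + 10 \left(-2595\right) = 17781 - 25950 = -8169$)
$L{\left(V{\left(5 \right)} \right)} - k = 5 - -8169 = 5 + 8169 = 8174$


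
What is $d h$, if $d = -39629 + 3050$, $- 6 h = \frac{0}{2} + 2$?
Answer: $12193$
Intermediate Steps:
$h = - \frac{1}{3}$ ($h = - \frac{\frac{0}{2} + 2}{6} = - \frac{0 \cdot \frac{1}{2} + 2}{6} = - \frac{0 + 2}{6} = \left(- \frac{1}{6}\right) 2 = - \frac{1}{3} \approx -0.33333$)
$d = -36579$
$d h = \left(-36579\right) \left(- \frac{1}{3}\right) = 12193$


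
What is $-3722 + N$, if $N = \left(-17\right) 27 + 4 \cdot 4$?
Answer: $-4165$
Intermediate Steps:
$N = -443$ ($N = -459 + 16 = -443$)
$-3722 + N = -3722 - 443 = -4165$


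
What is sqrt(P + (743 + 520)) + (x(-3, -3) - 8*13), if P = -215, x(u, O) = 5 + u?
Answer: -102 + 2*sqrt(262) ≈ -69.627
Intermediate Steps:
sqrt(P + (743 + 520)) + (x(-3, -3) - 8*13) = sqrt(-215 + (743 + 520)) + ((5 - 3) - 8*13) = sqrt(-215 + 1263) + (2 - 104) = sqrt(1048) - 102 = 2*sqrt(262) - 102 = -102 + 2*sqrt(262)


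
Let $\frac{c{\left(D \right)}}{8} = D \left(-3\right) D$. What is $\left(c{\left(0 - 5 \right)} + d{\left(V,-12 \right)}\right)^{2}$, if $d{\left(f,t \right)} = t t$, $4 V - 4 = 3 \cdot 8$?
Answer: $207936$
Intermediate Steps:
$c{\left(D \right)} = - 24 D^{2}$ ($c{\left(D \right)} = 8 D \left(-3\right) D = 8 - 3 D D = 8 \left(- 3 D^{2}\right) = - 24 D^{2}$)
$V = 7$ ($V = 1 + \frac{3 \cdot 8}{4} = 1 + \frac{1}{4} \cdot 24 = 1 + 6 = 7$)
$d{\left(f,t \right)} = t^{2}$
$\left(c{\left(0 - 5 \right)} + d{\left(V,-12 \right)}\right)^{2} = \left(- 24 \left(0 - 5\right)^{2} + \left(-12\right)^{2}\right)^{2} = \left(- 24 \left(-5\right)^{2} + 144\right)^{2} = \left(\left(-24\right) 25 + 144\right)^{2} = \left(-600 + 144\right)^{2} = \left(-456\right)^{2} = 207936$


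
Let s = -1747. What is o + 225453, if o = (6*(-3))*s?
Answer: 256899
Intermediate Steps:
o = 31446 (o = (6*(-3))*(-1747) = -18*(-1747) = 31446)
o + 225453 = 31446 + 225453 = 256899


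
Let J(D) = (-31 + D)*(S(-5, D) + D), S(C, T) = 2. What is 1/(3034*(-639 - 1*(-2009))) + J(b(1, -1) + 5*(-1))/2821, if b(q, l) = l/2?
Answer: 18964497/418775435 ≈ 0.045286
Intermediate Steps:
b(q, l) = l/2 (b(q, l) = l*(½) = l/2)
J(D) = (-31 + D)*(2 + D)
1/(3034*(-639 - 1*(-2009))) + J(b(1, -1) + 5*(-1))/2821 = 1/(3034*(-639 - 1*(-2009))) + (-62 + ((½)*(-1) + 5*(-1))² - 29*((½)*(-1) + 5*(-1)))/2821 = 1/(3034*(-639 + 2009)) + (-62 + (-½ - 5)² - 29*(-½ - 5))*(1/2821) = (1/3034)/1370 + (-62 + (-11/2)² - 29*(-11/2))*(1/2821) = (1/3034)*(1/1370) + (-62 + 121/4 + 319/2)*(1/2821) = 1/4156580 + (511/4)*(1/2821) = 1/4156580 + 73/1612 = 18964497/418775435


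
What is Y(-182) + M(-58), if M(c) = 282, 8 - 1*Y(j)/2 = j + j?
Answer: 1026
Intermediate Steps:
Y(j) = 16 - 4*j (Y(j) = 16 - 2*(j + j) = 16 - 4*j)
Y(-182) + M(-58) = (16 - 4*(-182)) + 282 = (16 + 728) + 282 = 744 + 282 = 1026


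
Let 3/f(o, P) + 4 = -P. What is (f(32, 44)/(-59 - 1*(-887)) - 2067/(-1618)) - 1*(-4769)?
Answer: 51126078007/10717632 ≈ 4770.3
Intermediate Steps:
f(o, P) = 3/(-4 - P)
(f(32, 44)/(-59 - 1*(-887)) - 2067/(-1618)) - 1*(-4769) = ((-3/(4 + 44))/(-59 - 1*(-887)) - 2067/(-1618)) - 1*(-4769) = ((-3/48)/(-59 + 887) - 2067*(-1/1618)) + 4769 = (-3*1/48/828 + 2067/1618) + 4769 = (-1/16*1/828 + 2067/1618) + 4769 = (-1/13248 + 2067/1618) + 4769 = 13690999/10717632 + 4769 = 51126078007/10717632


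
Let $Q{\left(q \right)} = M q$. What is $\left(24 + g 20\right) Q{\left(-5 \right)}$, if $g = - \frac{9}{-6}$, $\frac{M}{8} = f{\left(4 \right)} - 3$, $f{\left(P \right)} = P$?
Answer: $-2160$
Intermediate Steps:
$M = 8$ ($M = 8 \left(4 - 3\right) = 8 \cdot 1 = 8$)
$g = \frac{3}{2}$ ($g = \left(-9\right) \left(- \frac{1}{6}\right) = \frac{3}{2} \approx 1.5$)
$Q{\left(q \right)} = 8 q$
$\left(24 + g 20\right) Q{\left(-5 \right)} = \left(24 + \frac{3}{2} \cdot 20\right) 8 \left(-5\right) = \left(24 + 30\right) \left(-40\right) = 54 \left(-40\right) = -2160$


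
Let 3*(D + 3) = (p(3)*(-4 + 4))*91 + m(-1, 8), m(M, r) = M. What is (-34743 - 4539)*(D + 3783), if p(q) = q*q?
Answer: -148472866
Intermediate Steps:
p(q) = q²
D = -10/3 (D = -3 + ((3²*(-4 + 4))*91 - 1)/3 = -3 + ((9*0)*91 - 1)/3 = -3 + (0*91 - 1)/3 = -3 + (0 - 1)/3 = -3 + (⅓)*(-1) = -3 - ⅓ = -10/3 ≈ -3.3333)
(-34743 - 4539)*(D + 3783) = (-34743 - 4539)*(-10/3 + 3783) = -39282*11339/3 = -148472866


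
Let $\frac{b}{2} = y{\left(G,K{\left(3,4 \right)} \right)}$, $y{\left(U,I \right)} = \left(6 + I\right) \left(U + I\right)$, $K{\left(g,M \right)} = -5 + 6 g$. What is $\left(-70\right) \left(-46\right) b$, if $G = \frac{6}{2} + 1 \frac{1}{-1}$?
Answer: $1835400$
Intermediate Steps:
$G = 2$ ($G = 6 \cdot \frac{1}{2} + 1 \left(-1\right) = 3 - 1 = 2$)
$y{\left(U,I \right)} = \left(6 + I\right) \left(I + U\right)$
$b = 570$ ($b = 2 \left(\left(-5 + 6 \cdot 3\right)^{2} + 6 \left(-5 + 6 \cdot 3\right) + 6 \cdot 2 + \left(-5 + 6 \cdot 3\right) 2\right) = 2 \left(\left(-5 + 18\right)^{2} + 6 \left(-5 + 18\right) + 12 + \left(-5 + 18\right) 2\right) = 2 \left(13^{2} + 6 \cdot 13 + 12 + 13 \cdot 2\right) = 2 \left(169 + 78 + 12 + 26\right) = 2 \cdot 285 = 570$)
$\left(-70\right) \left(-46\right) b = \left(-70\right) \left(-46\right) 570 = 3220 \cdot 570 = 1835400$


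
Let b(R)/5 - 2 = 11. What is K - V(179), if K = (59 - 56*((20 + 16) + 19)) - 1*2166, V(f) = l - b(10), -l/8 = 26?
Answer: -4914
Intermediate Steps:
l = -208 (l = -8*26 = -208)
b(R) = 65 (b(R) = 10 + 5*11 = 10 + 55 = 65)
V(f) = -273 (V(f) = -208 - 1*65 = -208 - 65 = -273)
K = -5187 (K = (59 - 56*(36 + 19)) - 2166 = (59 - 56*55) - 2166 = (59 - 3080) - 2166 = -3021 - 2166 = -5187)
K - V(179) = -5187 - 1*(-273) = -5187 + 273 = -4914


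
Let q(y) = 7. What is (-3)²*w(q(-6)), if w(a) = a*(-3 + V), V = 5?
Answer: 126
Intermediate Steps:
w(a) = 2*a (w(a) = a*(-3 + 5) = a*2 = 2*a)
(-3)²*w(q(-6)) = (-3)²*(2*7) = 9*14 = 126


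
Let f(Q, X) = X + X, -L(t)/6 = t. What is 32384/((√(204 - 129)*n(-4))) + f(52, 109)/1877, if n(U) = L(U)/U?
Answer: 218/1877 - 16192*√3/45 ≈ -623.11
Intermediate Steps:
L(t) = -6*t
f(Q, X) = 2*X
n(U) = -6 (n(U) = (-6*U)/U = -6)
32384/((√(204 - 129)*n(-4))) + f(52, 109)/1877 = 32384/((√(204 - 129)*(-6))) + (2*109)/1877 = 32384/((√75*(-6))) + 218*(1/1877) = 32384/(((5*√3)*(-6))) + 218/1877 = 32384/((-30*√3)) + 218/1877 = 32384*(-√3/90) + 218/1877 = -16192*√3/45 + 218/1877 = 218/1877 - 16192*√3/45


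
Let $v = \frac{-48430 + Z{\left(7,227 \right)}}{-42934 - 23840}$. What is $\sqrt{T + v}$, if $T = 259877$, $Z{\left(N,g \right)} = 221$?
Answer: $\frac{\sqrt{1158734230517418}}{66774} \approx 509.78$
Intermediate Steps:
$v = \frac{48209}{66774}$ ($v = \frac{-48430 + 221}{-42934 - 23840} = - \frac{48209}{-66774} = \left(-48209\right) \left(- \frac{1}{66774}\right) = \frac{48209}{66774} \approx 0.72197$)
$\sqrt{T + v} = \sqrt{259877 + \frac{48209}{66774}} = \sqrt{\frac{17353075007}{66774}} = \frac{\sqrt{1158734230517418}}{66774}$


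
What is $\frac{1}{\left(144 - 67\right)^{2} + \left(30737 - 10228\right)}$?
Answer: $\frac{1}{26438} \approx 3.7824 \cdot 10^{-5}$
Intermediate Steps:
$\frac{1}{\left(144 - 67\right)^{2} + \left(30737 - 10228\right)} = \frac{1}{77^{2} + \left(30737 - 10228\right)} = \frac{1}{5929 + 20509} = \frac{1}{26438}$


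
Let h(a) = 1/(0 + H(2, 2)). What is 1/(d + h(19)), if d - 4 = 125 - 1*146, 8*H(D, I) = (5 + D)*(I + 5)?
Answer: -49/825 ≈ -0.059394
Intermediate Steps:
H(D, I) = (5 + D)*(5 + I)/8 (H(D, I) = ((5 + D)*(I + 5))/8 = ((5 + D)*(5 + I))/8 = (5 + D)*(5 + I)/8)
h(a) = 8/49 (h(a) = 1/(0 + (25/8 + (5/8)*2 + (5/8)*2 + (1/8)*2*2)) = 1/(0 + (25/8 + 5/4 + 5/4 + 1/2)) = 1/(0 + 49/8) = 1/(49/8) = 8/49)
d = -17 (d = 4 + (125 - 1*146) = 4 + (125 - 146) = 4 - 21 = -17)
1/(d + h(19)) = 1/(-17 + 8/49) = 1/(-825/49) = -49/825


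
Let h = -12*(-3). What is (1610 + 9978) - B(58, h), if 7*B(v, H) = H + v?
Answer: 81022/7 ≈ 11575.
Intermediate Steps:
h = 36
B(v, H) = H/7 + v/7 (B(v, H) = (H + v)/7 = H/7 + v/7)
(1610 + 9978) - B(58, h) = (1610 + 9978) - ((⅐)*36 + (⅐)*58) = 11588 - (36/7 + 58/7) = 11588 - 1*94/7 = 11588 - 94/7 = 81022/7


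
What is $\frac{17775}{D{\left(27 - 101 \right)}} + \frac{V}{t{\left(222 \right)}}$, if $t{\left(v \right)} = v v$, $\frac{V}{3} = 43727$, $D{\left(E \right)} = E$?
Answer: $- \frac{3902323}{16428} \approx -237.54$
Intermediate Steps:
$V = 131181$ ($V = 3 \cdot 43727 = 131181$)
$t{\left(v \right)} = v^{2}$
$\frac{17775}{D{\left(27 - 101 \right)}} + \frac{V}{t{\left(222 \right)}} = \frac{17775}{27 - 101} + \frac{131181}{222^{2}} = \frac{17775}{27 - 101} + \frac{131181}{49284} = \frac{17775}{-74} + 131181 \cdot \frac{1}{49284} = 17775 \left(- \frac{1}{74}\right) + \frac{43727}{16428} = - \frac{17775}{74} + \frac{43727}{16428} = - \frac{3902323}{16428}$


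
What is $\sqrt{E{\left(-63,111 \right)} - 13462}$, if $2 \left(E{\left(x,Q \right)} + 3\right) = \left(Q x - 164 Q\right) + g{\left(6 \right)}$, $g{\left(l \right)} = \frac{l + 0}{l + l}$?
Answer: $\frac{i \sqrt{104253}}{2} \approx 161.44 i$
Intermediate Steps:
$g{\left(l \right)} = \frac{1}{2}$ ($g{\left(l \right)} = \frac{l}{2 l} = l \frac{1}{2 l} = \frac{1}{2}$)
$E{\left(x,Q \right)} = - \frac{11}{4} - 82 Q + \frac{Q x}{2}$ ($E{\left(x,Q \right)} = -3 + \frac{\left(Q x - 164 Q\right) + \frac{1}{2}}{2} = -3 + \frac{\left(- 164 Q + Q x\right) + \frac{1}{2}}{2} = -3 + \frac{\frac{1}{2} - 164 Q + Q x}{2} = -3 + \left(\frac{1}{4} - 82 Q + \frac{Q x}{2}\right) = - \frac{11}{4} - 82 Q + \frac{Q x}{2}$)
$\sqrt{E{\left(-63,111 \right)} - 13462} = \sqrt{\left(- \frac{11}{4} - 9102 + \frac{1}{2} \cdot 111 \left(-63\right)\right) - 13462} = \sqrt{\left(- \frac{11}{4} - 9102 - \frac{6993}{2}\right) - 13462} = \sqrt{- \frac{50405}{4} - 13462} = \sqrt{- \frac{104253}{4}} = \frac{i \sqrt{104253}}{2}$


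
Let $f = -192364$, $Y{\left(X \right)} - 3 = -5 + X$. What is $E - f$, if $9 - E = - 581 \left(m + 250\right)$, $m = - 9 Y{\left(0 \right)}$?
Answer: $348081$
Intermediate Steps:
$Y{\left(X \right)} = -2 + X$ ($Y{\left(X \right)} = 3 + \left(-5 + X\right) = -2 + X$)
$m = 18$ ($m = - 9 \left(-2 + 0\right) = \left(-9\right) \left(-2\right) = 18$)
$E = 155717$ ($E = 9 - - 581 \left(18 + 250\right) = 9 - \left(-581\right) 268 = 9 - -155708 = 9 + 155708 = 155717$)
$E - f = 155717 - -192364 = 155717 + 192364 = 348081$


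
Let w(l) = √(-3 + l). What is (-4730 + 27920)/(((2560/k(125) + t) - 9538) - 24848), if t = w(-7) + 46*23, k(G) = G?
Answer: -241375434000/346684655797 - 7246875*I*√10/346684655797 ≈ -0.69624 - 6.6102e-5*I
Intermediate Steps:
t = 1058 + I*√10 (t = √(-3 - 7) + 46*23 = √(-10) + 1058 = I*√10 + 1058 = 1058 + I*√10 ≈ 1058.0 + 3.1623*I)
(-4730 + 27920)/(((2560/k(125) + t) - 9538) - 24848) = (-4730 + 27920)/(((2560/125 + (1058 + I*√10)) - 9538) - 24848) = 23190/(((2560*(1/125) + (1058 + I*√10)) - 9538) - 24848) = 23190/(((512/25 + (1058 + I*√10)) - 9538) - 24848) = 23190/(((26962/25 + I*√10) - 9538) - 24848) = 23190/((-211488/25 + I*√10) - 24848) = 23190/(-832688/25 + I*√10)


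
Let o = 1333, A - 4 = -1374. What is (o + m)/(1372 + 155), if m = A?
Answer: -37/1527 ≈ -0.024231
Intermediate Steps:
A = -1370 (A = 4 - 1374 = -1370)
m = -1370
(o + m)/(1372 + 155) = (1333 - 1370)/(1372 + 155) = -37/1527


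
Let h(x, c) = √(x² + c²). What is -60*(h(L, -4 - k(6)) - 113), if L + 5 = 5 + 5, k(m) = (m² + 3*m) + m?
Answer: 6780 - 60*√4121 ≈ 2928.3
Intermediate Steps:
k(m) = m² + 4*m
L = 5 (L = -5 + (5 + 5) = -5 + 10 = 5)
h(x, c) = √(c² + x²)
-60*(h(L, -4 - k(6)) - 113) = -60*(√((-4 - 6*(4 + 6))² + 5²) - 113) = -60*(√((-4 - 6*10)² + 25) - 113) = -60*(√((-4 - 1*60)² + 25) - 113) = -60*(√((-4 - 60)² + 25) - 113) = -60*(√((-64)² + 25) - 113) = -60*(√(4096 + 25) - 113) = -60*(√4121 - 113) = -60*(-113 + √4121) = 6780 - 60*√4121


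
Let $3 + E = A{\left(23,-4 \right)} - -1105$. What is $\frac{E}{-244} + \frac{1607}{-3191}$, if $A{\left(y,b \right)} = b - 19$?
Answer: $- \frac{3835197}{778604} \approx -4.9257$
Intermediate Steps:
$A{\left(y,b \right)} = -19 + b$ ($A{\left(y,b \right)} = b - 19 = -19 + b$)
$E = 1079$ ($E = -3 - -1082 = -3 + \left(-23 + 1105\right) = -3 + 1082 = 1079$)
$\frac{E}{-244} + \frac{1607}{-3191} = \frac{1079}{-244} + \frac{1607}{-3191} = 1079 \left(- \frac{1}{244}\right) + 1607 \left(- \frac{1}{3191}\right) = - \frac{1079}{244} - \frac{1607}{3191} = - \frac{3835197}{778604}$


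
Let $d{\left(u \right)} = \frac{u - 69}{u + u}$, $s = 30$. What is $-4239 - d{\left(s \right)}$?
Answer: $- \frac{84767}{20} \approx -4238.4$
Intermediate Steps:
$d{\left(u \right)} = \frac{-69 + u}{2 u}$
$-4239 - d{\left(s \right)} = -4239 - \frac{-69 + 30}{2 \cdot 30} = -4239 - \frac{1}{2} \cdot \frac{1}{30} \left(-39\right) = -4239 - - \frac{13}{20} = -4239 + \frac{13}{20} = - \frac{84767}{20}$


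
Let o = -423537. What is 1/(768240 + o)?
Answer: 1/344703 ≈ 2.9010e-6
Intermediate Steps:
1/(768240 + o) = 1/(768240 - 423537) = 1/344703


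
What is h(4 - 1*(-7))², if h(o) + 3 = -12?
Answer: 225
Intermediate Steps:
h(o) = -15 (h(o) = -3 - 12 = -15)
h(4 - 1*(-7))² = (-15)² = 225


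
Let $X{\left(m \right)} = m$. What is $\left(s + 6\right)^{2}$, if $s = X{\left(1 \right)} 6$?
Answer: $144$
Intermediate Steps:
$s = 6$ ($s = 1 \cdot 6 = 6$)
$\left(s + 6\right)^{2} = \left(6 + 6\right)^{2} = 12^{2} = 144$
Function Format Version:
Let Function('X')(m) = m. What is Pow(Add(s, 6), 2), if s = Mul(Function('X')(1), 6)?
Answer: 144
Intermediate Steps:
s = 6 (s = Mul(1, 6) = 6)
Pow(Add(s, 6), 2) = Pow(Add(6, 6), 2) = Pow(12, 2) = 144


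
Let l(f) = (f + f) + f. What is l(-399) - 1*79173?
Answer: -80370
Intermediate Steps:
l(f) = 3*f (l(f) = 2*f + f = 3*f)
l(-399) - 1*79173 = 3*(-399) - 1*79173 = -1197 - 79173 = -80370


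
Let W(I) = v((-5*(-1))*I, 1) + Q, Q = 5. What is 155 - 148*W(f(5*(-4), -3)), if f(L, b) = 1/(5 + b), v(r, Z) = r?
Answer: -955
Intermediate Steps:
W(I) = 5 + 5*I (W(I) = (-5*(-1))*I + 5 = 5*I + 5 = 5 + 5*I)
155 - 148*W(f(5*(-4), -3)) = 155 - 148*(5 + 5/(5 - 3)) = 155 - 148*(5 + 5/2) = 155 - 148*15/2 = 155 - 1110 = -955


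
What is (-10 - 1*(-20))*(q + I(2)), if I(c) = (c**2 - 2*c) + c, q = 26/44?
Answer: 285/11 ≈ 25.909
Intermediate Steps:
q = 13/22 (q = 26*(1/44) = 13/22 ≈ 0.59091)
I(c) = c**2 - c
(-10 - 1*(-20))*(q + I(2)) = (-10 - 1*(-20))*(13/22 + 2*(-1 + 2)) = (-10 + 20)*(13/22 + 2*1) = 10*(13/22 + 2) = 10*(57/22) = 285/11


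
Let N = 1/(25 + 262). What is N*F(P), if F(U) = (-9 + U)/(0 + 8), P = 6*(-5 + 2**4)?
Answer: 57/2296 ≈ 0.024826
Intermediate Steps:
N = 1/287 ≈ 0.0034843
P = 66 (P = 6*(-5 + 16) = 6*11 = 66)
F(U) = -9/8 + U/8 (F(U) = (-9 + U)/8 = (-9 + U)*(1/8) = -9/8 + U/8)
N*F(P) = (-9/8 + (1/8)*66)/287 = (-9/8 + 33/4)/287 = (1/287)*(57/8) = 57/2296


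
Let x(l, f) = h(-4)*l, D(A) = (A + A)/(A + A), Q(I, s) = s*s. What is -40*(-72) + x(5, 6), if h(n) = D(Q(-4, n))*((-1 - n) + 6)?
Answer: 2925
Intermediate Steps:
Q(I, s) = s²
D(A) = 1 (D(A) = (2*A)/((2*A)) = (2*A)*(1/(2*A)) = 1)
h(n) = 5 - n (h(n) = 1*((-1 - n) + 6) = 1*(5 - n) = 5 - n)
x(l, f) = 9*l (x(l, f) = (5 - 1*(-4))*l = (5 + 4)*l = 9*l)
-40*(-72) + x(5, 6) = -40*(-72) + 9*5 = 2880 + 45 = 2925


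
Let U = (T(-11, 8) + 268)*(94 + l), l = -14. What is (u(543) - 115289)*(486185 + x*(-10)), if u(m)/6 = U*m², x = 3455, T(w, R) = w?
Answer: 16427074775718885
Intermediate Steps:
U = 20560 (U = (-11 + 268)*(94 - 14) = 257*80 = 20560)
u(m) = 123360*m² (u(m) = 6*(20560*m²) = 123360*m²)
(u(543) - 115289)*(486185 + x*(-10)) = (123360*543² - 115289)*(486185 + 3455*(-10)) = (123360*294849 - 115289)*(486185 - 34550) = (36372572640 - 115289)*451635 = 36372457351*451635 = 16427074775718885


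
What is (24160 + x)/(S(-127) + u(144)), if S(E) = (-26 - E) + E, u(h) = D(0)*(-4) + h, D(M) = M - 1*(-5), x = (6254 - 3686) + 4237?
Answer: 30965/98 ≈ 315.97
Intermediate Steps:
x = 6805 (x = 2568 + 4237 = 6805)
D(M) = 5 + M (D(M) = M + 5 = 5 + M)
u(h) = -20 + h (u(h) = (5 + 0)*(-4) + h = 5*(-4) + h = -20 + h)
S(E) = -26
(24160 + x)/(S(-127) + u(144)) = (24160 + 6805)/(-26 + (-20 + 144)) = 30965/(-26 + 124) = 30965/98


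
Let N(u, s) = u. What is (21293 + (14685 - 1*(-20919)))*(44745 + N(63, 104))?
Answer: 2549440776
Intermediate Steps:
(21293 + (14685 - 1*(-20919)))*(44745 + N(63, 104)) = (21293 + (14685 - 1*(-20919)))*(44745 + 63) = (21293 + (14685 + 20919))*44808 = (21293 + 35604)*44808 = 56897*44808 = 2549440776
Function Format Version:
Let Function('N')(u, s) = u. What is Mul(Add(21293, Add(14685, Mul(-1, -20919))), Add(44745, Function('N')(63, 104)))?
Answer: 2549440776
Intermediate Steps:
Mul(Add(21293, Add(14685, Mul(-1, -20919))), Add(44745, Function('N')(63, 104))) = Mul(Add(21293, Add(14685, Mul(-1, -20919))), Add(44745, 63)) = Mul(Add(21293, Add(14685, 20919)), 44808) = Mul(Add(21293, 35604), 44808) = Mul(56897, 44808) = 2549440776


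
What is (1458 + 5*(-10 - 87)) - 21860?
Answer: -20887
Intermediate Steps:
(1458 + 5*(-10 - 87)) - 21860 = (1458 + 5*(-97)) - 21860 = (1458 - 485) - 21860 = 973 - 21860 = -20887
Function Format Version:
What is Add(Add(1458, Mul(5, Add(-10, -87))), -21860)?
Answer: -20887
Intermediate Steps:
Add(Add(1458, Mul(5, Add(-10, -87))), -21860) = Add(Add(1458, Mul(5, -97)), -21860) = Add(Add(1458, -485), -21860) = Add(973, -21860) = -20887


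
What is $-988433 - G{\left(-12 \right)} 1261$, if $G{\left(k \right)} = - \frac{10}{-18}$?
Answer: $- \frac{8902202}{9} \approx -9.8913 \cdot 10^{5}$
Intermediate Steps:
$G{\left(k \right)} = \frac{5}{9}$ ($G{\left(k \right)} = \left(-10\right) \left(- \frac{1}{18}\right) = \frac{5}{9}$)
$-988433 - G{\left(-12 \right)} 1261 = -988433 - \frac{5}{9} \cdot 1261 = -988433 - \frac{6305}{9} = - \frac{8902202}{9}$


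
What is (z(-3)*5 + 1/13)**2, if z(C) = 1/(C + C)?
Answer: 3481/6084 ≈ 0.57216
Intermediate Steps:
z(C) = 1/(2*C)
(z(-3)*5 + 1/13)**2 = (((1/2)/(-3))*5 + 1/13)**2 = (((1/2)*(-1/3))*5 + 1/13)**2 = (-1/6*5 + 1/13)**2 = (-5/6 + 1/13)**2 = (-59/78)**2 = 3481/6084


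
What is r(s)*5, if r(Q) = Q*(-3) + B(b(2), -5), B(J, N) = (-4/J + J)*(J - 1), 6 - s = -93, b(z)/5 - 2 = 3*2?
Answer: 12591/2 ≈ 6295.5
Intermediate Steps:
b(z) = 40 (b(z) = 10 + 5*(3*2) = 10 + 5*6 = 10 + 30 = 40)
s = 99 (s = 6 - 1*(-93) = 6 + 93 = 99)
B(J, N) = (-1 + J)*(J - 4/J) (B(J, N) = (J - 4/J)*(-1 + J) = (-1 + J)*(J - 4/J))
r(Q) = 15561/10 - 3*Q (r(Q) = Q*(-3) + (-4 + 40² - 1*40 + 4/40) = -3*Q + (-4 + 1600 - 40 + 4*(1/40)) = -3*Q + (-4 + 1600 - 40 + ⅒) = -3*Q + 15561/10 = 15561/10 - 3*Q)
r(s)*5 = (15561/10 - 3*99)*5 = (15561/10 - 297)*5 = (12591/10)*5 = 12591/2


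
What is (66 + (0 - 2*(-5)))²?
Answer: 5776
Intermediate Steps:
(66 + (0 - 2*(-5)))² = (66 + (0 + 10))² = (66 + 10)² = 76² = 5776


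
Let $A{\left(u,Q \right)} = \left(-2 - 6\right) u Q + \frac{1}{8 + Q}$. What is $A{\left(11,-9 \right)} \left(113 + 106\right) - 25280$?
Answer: $147949$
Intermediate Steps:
$A{\left(u,Q \right)} = \frac{1}{8 + Q} - 8 Q u$ ($A{\left(u,Q \right)} = \left(-2 - 6\right) u Q + \frac{1}{8 + Q} = - 8 u Q + \frac{1}{8 + Q} = - 8 Q u + \frac{1}{8 + Q} = \frac{1}{8 + Q} - 8 Q u$)
$A{\left(11,-9 \right)} \left(113 + 106\right) - 25280 = \frac{1 - \left(-576\right) 11 - 88 \left(-9\right)^{2}}{8 - 9} \left(113 + 106\right) - 25280 = \frac{1 + 6336 - 88 \cdot 81}{-1} \cdot 219 - 25280 = - (1 + 6336 - 7128) 219 - 25280 = \left(-1\right) \left(-791\right) 219 - 25280 = 791 \cdot 219 - 25280 = 173229 - 25280 = 147949$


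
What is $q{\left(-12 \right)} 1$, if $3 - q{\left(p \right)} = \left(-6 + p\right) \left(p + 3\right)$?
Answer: $-159$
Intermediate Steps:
$q{\left(p \right)} = 3 - \left(-6 + p\right) \left(3 + p\right)$ ($q{\left(p \right)} = 3 - \left(-6 + p\right) \left(p + 3\right) = 3 - \left(-6 + p\right) \left(3 + p\right)$)
$q{\left(-12 \right)} 1 = \left(21 - \left(-12\right)^{2} + 3 \left(-12\right)\right) 1 = \left(21 - 144 - 36\right) 1 = \left(-159\right) 1 = -159$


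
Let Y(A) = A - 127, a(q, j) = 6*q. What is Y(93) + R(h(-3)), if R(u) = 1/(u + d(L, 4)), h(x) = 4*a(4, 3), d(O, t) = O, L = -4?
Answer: -3127/92 ≈ -33.989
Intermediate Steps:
Y(A) = -127 + A
h(x) = 96 (h(x) = 4*(6*4) = 4*24 = 96)
R(u) = 1/(-4 + u) (R(u) = 1/(u - 4) = 1/(-4 + u))
Y(93) + R(h(-3)) = (-127 + 93) + 1/(-4 + 96) = -34 + 1/92 = -3127/92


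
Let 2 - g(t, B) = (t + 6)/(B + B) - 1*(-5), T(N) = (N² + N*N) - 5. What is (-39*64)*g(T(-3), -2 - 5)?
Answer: 28704/7 ≈ 4100.6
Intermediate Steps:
T(N) = -5 + 2*N² (T(N) = (N² + N²) - 5 = 2*N² - 5 = -5 + 2*N²)
g(t, B) = -3 - (6 + t)/(2*B) (g(t, B) = 2 - ((t + 6)/(B + B) - 1*(-5)) = 2 - ((6 + t)/((2*B)) + 5) = 2 - ((6 + t)*(1/(2*B)) + 5) = 2 - ((6 + t)/(2*B) + 5) = 2 - (5 + (6 + t)/(2*B)) = 2 + (-5 - (6 + t)/(2*B)) = -3 - (6 + t)/(2*B))
(-39*64)*g(T(-3), -2 - 5) = (-39*64)*((-6 - (-5 + 2*(-3)²) - 6*(-2 - 5))/(2*(-2 - 5))) = -1248*(-6 - (-5 + 2*9) - 6*(-7))/(-7) = -1248*(-1)*(-6 - (-5 + 18) + 42)/7 = -1248*(-1)*(-6 - 1*13 + 42)/7 = -1248*(-1)*(-6 - 13 + 42)/7 = -1248*(-1)*23/7 = -2496*(-23/14) = 28704/7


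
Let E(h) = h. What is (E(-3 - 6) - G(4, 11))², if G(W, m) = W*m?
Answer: 2809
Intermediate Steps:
(E(-3 - 6) - G(4, 11))² = ((-3 - 6) - 4*11)² = (-9 - 1*44)² = (-9 - 44)² = (-53)² = 2809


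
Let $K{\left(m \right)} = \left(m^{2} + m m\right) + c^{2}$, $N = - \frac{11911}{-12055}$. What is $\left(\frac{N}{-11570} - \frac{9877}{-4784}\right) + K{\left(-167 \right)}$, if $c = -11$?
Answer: $\frac{1434625264639551}{25663648400} \approx 55901.0$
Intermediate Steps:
$N = \frac{11911}{12055}$ ($N = \left(-11911\right) \left(- \frac{1}{12055}\right) = \frac{11911}{12055} \approx 0.98805$)
$K{\left(m \right)} = 121 + 2 m^{2}$ ($K{\left(m \right)} = \left(m^{2} + m m\right) + \left(-11\right)^{2} = \left(m^{2} + m^{2}\right) + 121 = 2 m^{2} + 121 = 121 + 2 m^{2}$)
$\left(\frac{N}{-11570} - \frac{9877}{-4784}\right) + K{\left(-167 \right)} = \left(\frac{11911}{12055 \left(-11570\right)} - \frac{9877}{-4784}\right) + \left(121 + 2 \left(-167\right)^{2}\right) = \left(\frac{11911}{12055} \left(- \frac{1}{11570}\right) - - \frac{9877}{4784}\right) + \left(121 + 2 \cdot 27889\right) = \left(- \frac{11911}{139476350} + \frac{9877}{4784}\right) + \left(121 + 55778\right) = \frac{52982727951}{25663648400} + 55899 = \frac{1434625264639551}{25663648400}$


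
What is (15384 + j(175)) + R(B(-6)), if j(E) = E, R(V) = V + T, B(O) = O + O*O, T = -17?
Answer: 15572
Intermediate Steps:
B(O) = O + O²
R(V) = -17 + V (R(V) = V - 17 = -17 + V)
(15384 + j(175)) + R(B(-6)) = (15384 + 175) + (-17 - 6*(1 - 6)) = 15559 + (-17 - 6*(-5)) = 15559 + (-17 + 30) = 15559 + 13 = 15572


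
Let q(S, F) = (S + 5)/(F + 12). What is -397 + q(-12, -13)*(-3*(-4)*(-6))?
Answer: -901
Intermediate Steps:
q(S, F) = (5 + S)/(12 + F)
-397 + q(-12, -13)*(-3*(-4)*(-6)) = -397 + ((5 - 12)/(12 - 13))*(-3*(-4)*(-6)) = -397 + (-7/(-1))*(12*(-6)) = -397 - 1*(-7)*(-72) = -397 + 7*(-72) = -397 - 504 = -901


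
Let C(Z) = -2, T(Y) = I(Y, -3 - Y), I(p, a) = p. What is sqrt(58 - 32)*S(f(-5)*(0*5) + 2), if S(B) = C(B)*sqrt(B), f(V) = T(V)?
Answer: -4*sqrt(13) ≈ -14.422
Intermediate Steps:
T(Y) = Y
f(V) = V
S(B) = -2*sqrt(B)
sqrt(58 - 32)*S(f(-5)*(0*5) + 2) = sqrt(58 - 32)*(-2*sqrt(-0*5 + 2)) = sqrt(26)*(-2*sqrt(-5*0 + 2)) = sqrt(26)*(-2*sqrt(0 + 2)) = sqrt(26)*(-2*sqrt(2)) = -4*sqrt(13)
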